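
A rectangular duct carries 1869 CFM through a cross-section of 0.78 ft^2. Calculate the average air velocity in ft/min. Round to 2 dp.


V = 1869 / 0.78 = 2396.15 ft/min

2396.15 ft/min


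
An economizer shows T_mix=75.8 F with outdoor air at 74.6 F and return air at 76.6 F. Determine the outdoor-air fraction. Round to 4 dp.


frac = (75.8 - 76.6) / (74.6 - 76.6) = 0.4000

0.4000


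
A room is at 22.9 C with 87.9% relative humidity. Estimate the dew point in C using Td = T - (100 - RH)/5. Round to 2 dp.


Td = 22.9 - (100-87.9)/5 = 20.48 C

20.48 C


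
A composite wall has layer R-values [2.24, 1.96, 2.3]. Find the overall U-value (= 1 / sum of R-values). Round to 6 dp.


R_total = 2.24 + 1.96 + 2.3 = 6.50
U = 1/6.50 = 0.153846

0.153846


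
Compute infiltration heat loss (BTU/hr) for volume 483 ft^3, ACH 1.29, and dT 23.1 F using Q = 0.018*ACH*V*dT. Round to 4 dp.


Q = 0.018 * 1.29 * 483 * 23.1 = 259.0725 BTU/hr

259.0725 BTU/hr


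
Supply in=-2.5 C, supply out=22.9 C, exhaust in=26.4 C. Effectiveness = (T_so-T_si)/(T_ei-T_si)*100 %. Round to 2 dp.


eff = (22.9-(-2.5))/(26.4-(-2.5))*100 = 87.89 %

87.89 %


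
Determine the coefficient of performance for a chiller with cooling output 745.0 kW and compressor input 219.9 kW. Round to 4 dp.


COP = 745.0 / 219.9 = 3.3879

3.3879


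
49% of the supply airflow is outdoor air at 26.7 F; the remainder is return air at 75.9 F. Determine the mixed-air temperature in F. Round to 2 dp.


T_mix = 0.49*26.7 + 0.51*75.9 = 51.79 F

51.79 F


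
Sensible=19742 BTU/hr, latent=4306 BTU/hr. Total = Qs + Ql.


Qt = 19742 + 4306 = 24048 BTU/hr

24048 BTU/hr


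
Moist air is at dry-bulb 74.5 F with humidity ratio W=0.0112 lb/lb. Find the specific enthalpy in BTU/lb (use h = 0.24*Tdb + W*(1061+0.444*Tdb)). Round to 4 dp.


h = 0.24*74.5 + 0.0112*(1061+0.444*74.5) = 30.1337 BTU/lb

30.1337 BTU/lb


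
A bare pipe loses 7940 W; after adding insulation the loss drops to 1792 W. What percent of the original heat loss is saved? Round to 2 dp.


Savings = ((7940-1792)/7940)*100 = 77.43 %

77.43 %


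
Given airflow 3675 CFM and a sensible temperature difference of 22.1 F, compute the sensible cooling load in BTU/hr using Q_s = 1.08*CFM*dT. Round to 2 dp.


Q = 1.08 * 3675 * 22.1 = 87714.90 BTU/hr

87714.90 BTU/hr


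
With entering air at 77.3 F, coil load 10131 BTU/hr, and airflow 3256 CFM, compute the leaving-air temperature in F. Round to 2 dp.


dT = 10131/(1.08*3256) = 2.8810
T_leave = 77.3 - 2.8810 = 74.42 F

74.42 F


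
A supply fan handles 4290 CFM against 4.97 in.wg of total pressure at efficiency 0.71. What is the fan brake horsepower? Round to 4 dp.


BHP = 4290 * 4.97 / (6356 * 0.71) = 4.7247 hp

4.7247 hp


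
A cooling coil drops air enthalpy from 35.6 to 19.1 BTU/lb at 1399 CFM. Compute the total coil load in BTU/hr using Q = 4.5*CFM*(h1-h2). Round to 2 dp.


Q = 4.5 * 1399 * (35.6 - 19.1) = 103875.75 BTU/hr

103875.75 BTU/hr


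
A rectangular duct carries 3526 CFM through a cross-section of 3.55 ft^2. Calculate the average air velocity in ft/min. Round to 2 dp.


V = 3526 / 3.55 = 993.24 ft/min

993.24 ft/min


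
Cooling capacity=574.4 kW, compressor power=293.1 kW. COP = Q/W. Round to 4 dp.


COP = 574.4 / 293.1 = 1.9597

1.9597


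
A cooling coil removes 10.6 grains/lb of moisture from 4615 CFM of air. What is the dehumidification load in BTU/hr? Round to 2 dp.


Q = 0.68 * 4615 * 10.6 = 33264.92 BTU/hr

33264.92 BTU/hr


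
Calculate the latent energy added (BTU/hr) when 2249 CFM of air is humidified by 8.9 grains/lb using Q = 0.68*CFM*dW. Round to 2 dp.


Q = 0.68 * 2249 * 8.9 = 13610.95 BTU/hr

13610.95 BTU/hr


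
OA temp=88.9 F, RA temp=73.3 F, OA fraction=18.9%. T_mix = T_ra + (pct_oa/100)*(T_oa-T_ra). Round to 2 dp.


T_mix = 73.3 + (18.9/100)*(88.9-73.3) = 76.25 F

76.25 F


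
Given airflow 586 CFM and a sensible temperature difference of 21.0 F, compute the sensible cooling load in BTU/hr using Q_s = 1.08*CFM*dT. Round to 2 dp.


Q = 1.08 * 586 * 21.0 = 13290.48 BTU/hr

13290.48 BTU/hr


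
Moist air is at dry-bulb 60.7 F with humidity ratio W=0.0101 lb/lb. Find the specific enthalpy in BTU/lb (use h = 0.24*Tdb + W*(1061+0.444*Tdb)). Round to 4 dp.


h = 0.24*60.7 + 0.0101*(1061+0.444*60.7) = 25.5563 BTU/lb

25.5563 BTU/lb


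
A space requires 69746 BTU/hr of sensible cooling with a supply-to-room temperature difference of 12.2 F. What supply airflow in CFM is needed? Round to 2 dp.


CFM = 69746 / (1.08 * 12.2) = 5293.41

5293.41 CFM


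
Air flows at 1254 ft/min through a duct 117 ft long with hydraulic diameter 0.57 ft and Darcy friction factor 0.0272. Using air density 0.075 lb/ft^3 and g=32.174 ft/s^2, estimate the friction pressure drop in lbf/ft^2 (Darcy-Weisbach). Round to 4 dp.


v_fps = 1254/60 = 20.9 ft/s
dp = 0.0272*(117/0.57)*0.075*20.9^2/(2*32.174) = 2.8425 lbf/ft^2

2.8425 lbf/ft^2


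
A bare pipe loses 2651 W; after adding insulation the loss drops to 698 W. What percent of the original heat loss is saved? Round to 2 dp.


Savings = ((2651-698)/2651)*100 = 73.67 %

73.67 %


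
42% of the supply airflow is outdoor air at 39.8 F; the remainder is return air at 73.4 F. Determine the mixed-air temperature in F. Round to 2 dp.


T_mix = 0.42*39.8 + 0.58*73.4 = 59.29 F

59.29 F


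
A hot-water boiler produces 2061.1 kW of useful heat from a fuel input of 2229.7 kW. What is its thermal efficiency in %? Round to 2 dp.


eta = (2061.1/2229.7)*100 = 92.44 %

92.44 %


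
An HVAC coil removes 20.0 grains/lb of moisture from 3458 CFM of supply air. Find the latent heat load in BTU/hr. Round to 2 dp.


Q = 0.68 * 3458 * 20.0 = 47028.80 BTU/hr

47028.80 BTU/hr


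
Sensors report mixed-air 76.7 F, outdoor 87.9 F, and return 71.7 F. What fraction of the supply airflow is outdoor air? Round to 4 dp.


frac = (76.7 - 71.7) / (87.9 - 71.7) = 0.3086

0.3086


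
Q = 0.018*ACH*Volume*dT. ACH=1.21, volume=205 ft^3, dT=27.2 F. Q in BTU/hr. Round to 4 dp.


Q = 0.018 * 1.21 * 205 * 27.2 = 121.4453 BTU/hr

121.4453 BTU/hr


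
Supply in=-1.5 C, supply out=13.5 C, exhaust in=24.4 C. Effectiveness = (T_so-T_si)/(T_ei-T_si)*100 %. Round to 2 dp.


eff = (13.5-(-1.5))/(24.4-(-1.5))*100 = 57.92 %

57.92 %


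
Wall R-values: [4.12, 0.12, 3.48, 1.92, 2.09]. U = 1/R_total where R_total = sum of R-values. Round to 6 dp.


R_total = 4.12 + 0.12 + 3.48 + 1.92 + 2.09 = 11.73
U = 1/11.73 = 0.085251

0.085251


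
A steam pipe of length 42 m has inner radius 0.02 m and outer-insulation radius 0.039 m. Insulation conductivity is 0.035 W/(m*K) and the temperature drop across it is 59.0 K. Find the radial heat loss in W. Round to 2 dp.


Q = 2*pi*0.035*42*59.0/ln(0.039/0.02) = 815.99 W

815.99 W


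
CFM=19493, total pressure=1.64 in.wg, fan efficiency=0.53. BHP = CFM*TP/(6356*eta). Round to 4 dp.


BHP = 19493 * 1.64 / (6356 * 0.53) = 9.4899 hp

9.4899 hp


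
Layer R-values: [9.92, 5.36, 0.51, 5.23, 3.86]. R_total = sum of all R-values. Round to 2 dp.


R_total = 9.92 + 5.36 + 0.51 + 5.23 + 3.86 = 24.88

24.88


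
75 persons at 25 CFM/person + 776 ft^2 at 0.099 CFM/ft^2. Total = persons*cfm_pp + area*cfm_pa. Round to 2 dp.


Total = 75*25 + 776*0.099 = 1951.82 CFM

1951.82 CFM


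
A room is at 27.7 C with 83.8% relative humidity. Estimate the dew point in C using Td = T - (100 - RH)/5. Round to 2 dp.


Td = 27.7 - (100-83.8)/5 = 24.46 C

24.46 C


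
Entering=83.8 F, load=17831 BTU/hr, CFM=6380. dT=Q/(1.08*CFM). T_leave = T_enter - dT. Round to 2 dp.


dT = 17831/(1.08*6380) = 2.5878
T_leave = 83.8 - 2.5878 = 81.21 F

81.21 F


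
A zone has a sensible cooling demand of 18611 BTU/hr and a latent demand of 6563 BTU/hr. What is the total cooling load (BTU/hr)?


Qt = 18611 + 6563 = 25174 BTU/hr

25174 BTU/hr


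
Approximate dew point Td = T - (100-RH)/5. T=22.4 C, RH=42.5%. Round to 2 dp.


Td = 22.4 - (100-42.5)/5 = 10.90 C

10.90 C


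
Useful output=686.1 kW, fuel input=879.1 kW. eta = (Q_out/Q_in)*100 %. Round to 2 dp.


eta = (686.1/879.1)*100 = 78.05 %

78.05 %


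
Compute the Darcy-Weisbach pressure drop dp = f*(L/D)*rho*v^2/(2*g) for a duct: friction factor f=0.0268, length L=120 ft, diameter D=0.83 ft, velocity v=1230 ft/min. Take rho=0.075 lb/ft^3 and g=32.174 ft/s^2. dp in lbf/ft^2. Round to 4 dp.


v_fps = 1230/60 = 20.5 ft/s
dp = 0.0268*(120/0.83)*0.075*20.5^2/(2*32.174) = 1.8979 lbf/ft^2

1.8979 lbf/ft^2


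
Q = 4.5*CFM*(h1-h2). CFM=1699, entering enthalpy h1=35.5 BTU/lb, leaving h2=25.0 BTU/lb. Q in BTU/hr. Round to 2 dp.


Q = 4.5 * 1699 * (35.5 - 25.0) = 80277.75 BTU/hr

80277.75 BTU/hr


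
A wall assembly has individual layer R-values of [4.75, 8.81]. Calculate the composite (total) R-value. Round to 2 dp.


R_total = 4.75 + 8.81 = 13.56

13.56


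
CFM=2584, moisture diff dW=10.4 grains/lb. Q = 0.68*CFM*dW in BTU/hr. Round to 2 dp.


Q = 0.68 * 2584 * 10.4 = 18274.05 BTU/hr

18274.05 BTU/hr


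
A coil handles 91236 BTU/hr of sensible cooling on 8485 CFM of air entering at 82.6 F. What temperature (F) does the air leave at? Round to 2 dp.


dT = 91236/(1.08*8485) = 9.9561
T_leave = 82.6 - 9.9561 = 72.64 F

72.64 F


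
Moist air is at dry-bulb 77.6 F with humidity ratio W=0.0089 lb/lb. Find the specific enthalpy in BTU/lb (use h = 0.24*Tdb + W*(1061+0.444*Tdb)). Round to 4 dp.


h = 0.24*77.6 + 0.0089*(1061+0.444*77.6) = 28.3735 BTU/lb

28.3735 BTU/lb


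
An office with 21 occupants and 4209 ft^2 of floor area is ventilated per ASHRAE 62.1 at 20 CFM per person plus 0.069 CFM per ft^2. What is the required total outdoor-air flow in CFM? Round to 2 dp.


Total = 21*20 + 4209*0.069 = 710.42 CFM

710.42 CFM


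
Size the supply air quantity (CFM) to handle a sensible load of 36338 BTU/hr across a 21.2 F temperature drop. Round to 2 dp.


CFM = 36338 / (1.08 * 21.2) = 1587.09

1587.09 CFM


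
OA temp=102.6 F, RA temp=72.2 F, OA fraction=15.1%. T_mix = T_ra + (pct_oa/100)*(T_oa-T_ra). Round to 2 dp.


T_mix = 72.2 + (15.1/100)*(102.6-72.2) = 76.79 F

76.79 F


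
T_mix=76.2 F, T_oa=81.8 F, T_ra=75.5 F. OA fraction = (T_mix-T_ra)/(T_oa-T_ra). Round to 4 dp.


frac = (76.2 - 75.5) / (81.8 - 75.5) = 0.1111

0.1111


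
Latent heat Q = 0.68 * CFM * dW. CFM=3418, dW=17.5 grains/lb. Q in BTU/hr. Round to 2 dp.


Q = 0.68 * 3418 * 17.5 = 40674.20 BTU/hr

40674.20 BTU/hr


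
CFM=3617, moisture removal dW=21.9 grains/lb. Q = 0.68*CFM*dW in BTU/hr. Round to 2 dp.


Q = 0.68 * 3617 * 21.9 = 53864.36 BTU/hr

53864.36 BTU/hr


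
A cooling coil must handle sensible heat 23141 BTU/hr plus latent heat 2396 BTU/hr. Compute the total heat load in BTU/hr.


Qt = 23141 + 2396 = 25537 BTU/hr

25537 BTU/hr


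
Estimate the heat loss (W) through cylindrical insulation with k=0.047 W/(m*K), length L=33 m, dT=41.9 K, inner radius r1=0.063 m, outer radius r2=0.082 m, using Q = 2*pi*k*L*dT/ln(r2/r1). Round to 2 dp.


Q = 2*pi*0.047*33*41.9/ln(0.082/0.063) = 1549.12 W

1549.12 W


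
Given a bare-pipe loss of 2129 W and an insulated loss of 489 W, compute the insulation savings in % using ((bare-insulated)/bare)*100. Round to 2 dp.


Savings = ((2129-489)/2129)*100 = 77.03 %

77.03 %


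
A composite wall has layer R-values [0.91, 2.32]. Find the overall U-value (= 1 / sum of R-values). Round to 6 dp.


R_total = 0.91 + 2.32 = 3.23
U = 1/3.23 = 0.309598

0.309598


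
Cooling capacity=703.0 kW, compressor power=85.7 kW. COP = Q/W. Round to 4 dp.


COP = 703.0 / 85.7 = 8.2030

8.2030


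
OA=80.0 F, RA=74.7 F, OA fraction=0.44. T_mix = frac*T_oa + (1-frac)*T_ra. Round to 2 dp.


T_mix = 0.44*80.0 + 0.56*74.7 = 77.03 F

77.03 F


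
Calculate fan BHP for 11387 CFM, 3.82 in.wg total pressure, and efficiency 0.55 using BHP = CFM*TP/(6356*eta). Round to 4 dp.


BHP = 11387 * 3.82 / (6356 * 0.55) = 12.4430 hp

12.4430 hp


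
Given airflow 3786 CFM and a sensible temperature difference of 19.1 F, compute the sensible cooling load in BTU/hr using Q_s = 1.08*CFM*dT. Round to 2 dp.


Q = 1.08 * 3786 * 19.1 = 78097.61 BTU/hr

78097.61 BTU/hr


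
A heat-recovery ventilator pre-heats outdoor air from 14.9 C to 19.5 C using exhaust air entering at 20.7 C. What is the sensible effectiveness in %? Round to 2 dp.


eff = (19.5-14.9)/(20.7-14.9)*100 = 79.31 %

79.31 %


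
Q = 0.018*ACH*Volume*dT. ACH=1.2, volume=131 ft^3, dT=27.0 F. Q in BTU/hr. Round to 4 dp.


Q = 0.018 * 1.2 * 131 * 27.0 = 76.3992 BTU/hr

76.3992 BTU/hr


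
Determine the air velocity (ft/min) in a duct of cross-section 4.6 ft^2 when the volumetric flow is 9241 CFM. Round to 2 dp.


V = 9241 / 4.6 = 2008.91 ft/min

2008.91 ft/min


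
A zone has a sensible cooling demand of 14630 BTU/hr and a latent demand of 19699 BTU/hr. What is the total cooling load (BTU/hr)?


Qt = 14630 + 19699 = 34329 BTU/hr

34329 BTU/hr


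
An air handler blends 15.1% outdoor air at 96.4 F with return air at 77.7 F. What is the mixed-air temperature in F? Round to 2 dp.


T_mix = 77.7 + (15.1/100)*(96.4-77.7) = 80.52 F

80.52 F


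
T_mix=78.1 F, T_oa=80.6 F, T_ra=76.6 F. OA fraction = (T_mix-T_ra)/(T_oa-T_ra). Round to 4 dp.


frac = (78.1 - 76.6) / (80.6 - 76.6) = 0.3750

0.3750


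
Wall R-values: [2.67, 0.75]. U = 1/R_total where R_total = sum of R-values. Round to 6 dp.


R_total = 2.67 + 0.75 = 3.42
U = 1/3.42 = 0.292398

0.292398


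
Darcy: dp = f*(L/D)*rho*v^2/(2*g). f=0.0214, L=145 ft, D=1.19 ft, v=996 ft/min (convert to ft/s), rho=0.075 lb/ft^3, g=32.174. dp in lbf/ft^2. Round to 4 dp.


v_fps = 996/60 = 16.6 ft/s
dp = 0.0214*(145/1.19)*0.075*16.6^2/(2*32.174) = 0.8375 lbf/ft^2

0.8375 lbf/ft^2


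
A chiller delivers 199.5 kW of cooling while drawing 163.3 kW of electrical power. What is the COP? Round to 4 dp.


COP = 199.5 / 163.3 = 1.2217

1.2217


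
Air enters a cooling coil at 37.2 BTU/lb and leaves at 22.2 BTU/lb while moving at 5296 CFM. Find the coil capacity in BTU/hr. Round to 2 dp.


Q = 4.5 * 5296 * (37.2 - 22.2) = 357480.00 BTU/hr

357480.00 BTU/hr


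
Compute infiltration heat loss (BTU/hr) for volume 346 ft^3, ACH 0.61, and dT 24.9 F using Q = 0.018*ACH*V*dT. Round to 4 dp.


Q = 0.018 * 0.61 * 346 * 24.9 = 94.5971 BTU/hr

94.5971 BTU/hr


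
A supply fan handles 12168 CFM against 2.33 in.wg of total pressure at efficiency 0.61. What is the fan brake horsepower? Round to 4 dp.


BHP = 12168 * 2.33 / (6356 * 0.61) = 7.3124 hp

7.3124 hp


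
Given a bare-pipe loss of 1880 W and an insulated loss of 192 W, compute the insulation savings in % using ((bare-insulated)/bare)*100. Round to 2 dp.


Savings = ((1880-192)/1880)*100 = 89.79 %

89.79 %


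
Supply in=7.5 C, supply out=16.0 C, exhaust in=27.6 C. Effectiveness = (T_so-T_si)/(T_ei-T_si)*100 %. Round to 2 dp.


eff = (16.0-7.5)/(27.6-7.5)*100 = 42.29 %

42.29 %


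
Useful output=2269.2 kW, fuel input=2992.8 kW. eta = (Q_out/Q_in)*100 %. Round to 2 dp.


eta = (2269.2/2992.8)*100 = 75.82 %

75.82 %


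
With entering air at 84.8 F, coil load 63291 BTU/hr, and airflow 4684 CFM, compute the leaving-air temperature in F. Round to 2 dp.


dT = 63291/(1.08*4684) = 12.5113
T_leave = 84.8 - 12.5113 = 72.29 F

72.29 F


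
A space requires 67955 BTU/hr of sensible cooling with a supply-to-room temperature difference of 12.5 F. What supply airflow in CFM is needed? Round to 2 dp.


CFM = 67955 / (1.08 * 12.5) = 5033.70

5033.70 CFM


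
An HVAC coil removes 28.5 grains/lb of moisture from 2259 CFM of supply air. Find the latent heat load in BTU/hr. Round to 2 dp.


Q = 0.68 * 2259 * 28.5 = 43779.42 BTU/hr

43779.42 BTU/hr


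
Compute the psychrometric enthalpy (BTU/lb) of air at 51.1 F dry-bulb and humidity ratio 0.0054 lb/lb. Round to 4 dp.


h = 0.24*51.1 + 0.0054*(1061+0.444*51.1) = 18.1159 BTU/lb

18.1159 BTU/lb


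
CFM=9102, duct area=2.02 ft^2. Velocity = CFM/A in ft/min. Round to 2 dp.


V = 9102 / 2.02 = 4505.94 ft/min

4505.94 ft/min


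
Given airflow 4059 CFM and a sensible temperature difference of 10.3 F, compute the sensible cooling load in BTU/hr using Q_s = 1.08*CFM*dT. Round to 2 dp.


Q = 1.08 * 4059 * 10.3 = 45152.32 BTU/hr

45152.32 BTU/hr


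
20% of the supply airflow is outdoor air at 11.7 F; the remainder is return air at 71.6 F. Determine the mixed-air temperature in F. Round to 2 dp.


T_mix = 0.2*11.7 + 0.8*71.6 = 59.62 F

59.62 F


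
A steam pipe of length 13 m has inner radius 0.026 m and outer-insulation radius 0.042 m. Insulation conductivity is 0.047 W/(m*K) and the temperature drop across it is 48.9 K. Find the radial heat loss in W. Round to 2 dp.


Q = 2*pi*0.047*13*48.9/ln(0.042/0.026) = 391.45 W

391.45 W


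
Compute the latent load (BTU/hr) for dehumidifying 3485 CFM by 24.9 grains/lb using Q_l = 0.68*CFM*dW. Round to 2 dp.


Q = 0.68 * 3485 * 24.9 = 59008.02 BTU/hr

59008.02 BTU/hr


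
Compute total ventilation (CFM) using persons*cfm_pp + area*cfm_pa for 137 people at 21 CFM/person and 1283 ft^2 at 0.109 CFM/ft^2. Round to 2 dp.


Total = 137*21 + 1283*0.109 = 3016.85 CFM

3016.85 CFM


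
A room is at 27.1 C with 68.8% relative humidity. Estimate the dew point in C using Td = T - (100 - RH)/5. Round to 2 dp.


Td = 27.1 - (100-68.8)/5 = 20.86 C

20.86 C


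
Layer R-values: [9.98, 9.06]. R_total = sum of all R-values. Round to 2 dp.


R_total = 9.98 + 9.06 = 19.04

19.04


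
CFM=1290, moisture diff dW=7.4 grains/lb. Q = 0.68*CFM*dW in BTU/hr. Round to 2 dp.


Q = 0.68 * 1290 * 7.4 = 6491.28 BTU/hr

6491.28 BTU/hr


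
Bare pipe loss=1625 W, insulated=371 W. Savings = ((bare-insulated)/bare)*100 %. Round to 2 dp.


Savings = ((1625-371)/1625)*100 = 77.17 %

77.17 %


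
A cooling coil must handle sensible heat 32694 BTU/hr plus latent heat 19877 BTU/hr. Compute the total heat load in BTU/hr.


Qt = 32694 + 19877 = 52571 BTU/hr

52571 BTU/hr


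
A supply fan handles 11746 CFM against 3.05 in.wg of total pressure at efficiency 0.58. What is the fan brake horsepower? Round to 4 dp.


BHP = 11746 * 3.05 / (6356 * 0.58) = 9.7180 hp

9.7180 hp


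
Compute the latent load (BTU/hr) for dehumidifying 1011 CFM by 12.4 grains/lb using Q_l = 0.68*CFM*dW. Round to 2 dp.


Q = 0.68 * 1011 * 12.4 = 8524.75 BTU/hr

8524.75 BTU/hr


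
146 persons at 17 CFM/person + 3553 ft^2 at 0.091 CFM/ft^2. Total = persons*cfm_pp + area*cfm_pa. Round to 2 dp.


Total = 146*17 + 3553*0.091 = 2805.32 CFM

2805.32 CFM


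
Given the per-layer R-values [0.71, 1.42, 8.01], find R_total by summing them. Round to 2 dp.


R_total = 0.71 + 1.42 + 8.01 = 10.14

10.14


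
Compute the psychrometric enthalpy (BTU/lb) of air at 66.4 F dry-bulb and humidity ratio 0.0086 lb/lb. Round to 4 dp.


h = 0.24*66.4 + 0.0086*(1061+0.444*66.4) = 25.3141 BTU/lb

25.3141 BTU/lb


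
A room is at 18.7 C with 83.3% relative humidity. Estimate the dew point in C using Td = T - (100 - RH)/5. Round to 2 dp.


Td = 18.7 - (100-83.3)/5 = 15.36 C

15.36 C


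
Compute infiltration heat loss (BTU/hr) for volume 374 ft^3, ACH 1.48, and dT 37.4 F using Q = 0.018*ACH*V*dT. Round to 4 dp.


Q = 0.018 * 1.48 * 374 * 37.4 = 372.6297 BTU/hr

372.6297 BTU/hr


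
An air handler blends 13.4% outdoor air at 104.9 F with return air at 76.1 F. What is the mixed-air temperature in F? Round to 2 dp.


T_mix = 76.1 + (13.4/100)*(104.9-76.1) = 79.96 F

79.96 F


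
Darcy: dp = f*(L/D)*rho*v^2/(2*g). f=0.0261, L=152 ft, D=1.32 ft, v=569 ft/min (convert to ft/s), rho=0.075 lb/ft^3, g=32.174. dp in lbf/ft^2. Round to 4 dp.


v_fps = 569/60 = 9.4833 ft/s
dp = 0.0261*(152/1.32)*0.075*9.4833^2/(2*32.174) = 0.3150 lbf/ft^2

0.3150 lbf/ft^2


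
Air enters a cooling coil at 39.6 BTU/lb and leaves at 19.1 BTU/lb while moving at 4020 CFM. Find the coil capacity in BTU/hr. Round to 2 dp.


Q = 4.5 * 4020 * (39.6 - 19.1) = 370845.00 BTU/hr

370845.00 BTU/hr


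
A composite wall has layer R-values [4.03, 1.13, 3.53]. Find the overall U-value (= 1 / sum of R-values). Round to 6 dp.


R_total = 4.03 + 1.13 + 3.53 = 8.69
U = 1/8.69 = 0.115075

0.115075


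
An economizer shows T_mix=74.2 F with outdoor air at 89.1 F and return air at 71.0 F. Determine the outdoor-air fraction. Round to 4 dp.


frac = (74.2 - 71.0) / (89.1 - 71.0) = 0.1768

0.1768


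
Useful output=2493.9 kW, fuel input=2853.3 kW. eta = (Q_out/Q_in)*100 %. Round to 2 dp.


eta = (2493.9/2853.3)*100 = 87.40 %

87.40 %


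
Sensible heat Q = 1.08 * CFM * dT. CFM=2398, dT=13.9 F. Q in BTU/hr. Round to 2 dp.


Q = 1.08 * 2398 * 13.9 = 35998.78 BTU/hr

35998.78 BTU/hr


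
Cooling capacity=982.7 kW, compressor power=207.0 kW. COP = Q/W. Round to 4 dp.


COP = 982.7 / 207.0 = 4.7473

4.7473


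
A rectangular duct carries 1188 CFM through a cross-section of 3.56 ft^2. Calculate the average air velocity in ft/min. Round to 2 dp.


V = 1188 / 3.56 = 333.71 ft/min

333.71 ft/min


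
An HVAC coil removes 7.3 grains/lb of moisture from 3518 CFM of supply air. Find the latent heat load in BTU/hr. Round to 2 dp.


Q = 0.68 * 3518 * 7.3 = 17463.35 BTU/hr

17463.35 BTU/hr


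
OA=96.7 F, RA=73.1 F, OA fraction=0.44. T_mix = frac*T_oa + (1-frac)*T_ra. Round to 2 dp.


T_mix = 0.44*96.7 + 0.56*73.1 = 83.48 F

83.48 F


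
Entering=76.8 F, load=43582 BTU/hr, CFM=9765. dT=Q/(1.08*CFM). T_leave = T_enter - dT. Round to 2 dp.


dT = 43582/(1.08*9765) = 4.1325
T_leave = 76.8 - 4.1325 = 72.67 F

72.67 F


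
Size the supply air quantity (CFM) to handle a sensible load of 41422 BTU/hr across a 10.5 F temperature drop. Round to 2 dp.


CFM = 41422 / (1.08 * 10.5) = 3652.73

3652.73 CFM


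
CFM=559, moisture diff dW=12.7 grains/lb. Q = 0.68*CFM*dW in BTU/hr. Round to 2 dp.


Q = 0.68 * 559 * 12.7 = 4827.52 BTU/hr

4827.52 BTU/hr


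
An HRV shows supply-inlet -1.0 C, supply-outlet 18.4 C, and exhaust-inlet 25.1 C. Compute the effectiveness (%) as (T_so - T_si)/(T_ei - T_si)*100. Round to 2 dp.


eff = (18.4-(-1.0))/(25.1-(-1.0))*100 = 74.33 %

74.33 %


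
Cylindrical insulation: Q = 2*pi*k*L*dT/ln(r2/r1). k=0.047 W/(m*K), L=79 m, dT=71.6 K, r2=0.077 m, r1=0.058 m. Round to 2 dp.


Q = 2*pi*0.047*79*71.6/ln(0.077/0.058) = 5894.89 W

5894.89 W


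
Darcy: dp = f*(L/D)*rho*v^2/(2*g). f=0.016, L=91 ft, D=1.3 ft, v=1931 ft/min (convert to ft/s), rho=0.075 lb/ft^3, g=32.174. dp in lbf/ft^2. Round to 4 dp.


v_fps = 1931/60 = 32.1833 ft/s
dp = 0.016*(91/1.3)*0.075*32.1833^2/(2*32.174) = 1.3521 lbf/ft^2

1.3521 lbf/ft^2


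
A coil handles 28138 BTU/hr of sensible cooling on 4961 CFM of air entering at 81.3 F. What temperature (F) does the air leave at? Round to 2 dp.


dT = 28138/(1.08*4961) = 5.2517
T_leave = 81.3 - 5.2517 = 76.05 F

76.05 F


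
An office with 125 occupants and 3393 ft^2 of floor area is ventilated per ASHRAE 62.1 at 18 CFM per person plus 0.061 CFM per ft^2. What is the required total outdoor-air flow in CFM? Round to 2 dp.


Total = 125*18 + 3393*0.061 = 2456.97 CFM

2456.97 CFM


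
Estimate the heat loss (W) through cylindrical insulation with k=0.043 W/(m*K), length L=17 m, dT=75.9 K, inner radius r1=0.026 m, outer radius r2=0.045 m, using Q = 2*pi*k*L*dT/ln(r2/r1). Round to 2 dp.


Q = 2*pi*0.043*17*75.9/ln(0.045/0.026) = 635.49 W

635.49 W


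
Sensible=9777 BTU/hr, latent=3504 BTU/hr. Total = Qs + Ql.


Qt = 9777 + 3504 = 13281 BTU/hr

13281 BTU/hr


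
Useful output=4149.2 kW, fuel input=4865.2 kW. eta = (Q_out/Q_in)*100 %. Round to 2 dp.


eta = (4149.2/4865.2)*100 = 85.28 %

85.28 %


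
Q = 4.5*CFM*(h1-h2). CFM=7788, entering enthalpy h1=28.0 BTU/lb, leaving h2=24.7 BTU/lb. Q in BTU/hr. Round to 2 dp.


Q = 4.5 * 7788 * (28.0 - 24.7) = 115651.80 BTU/hr

115651.80 BTU/hr


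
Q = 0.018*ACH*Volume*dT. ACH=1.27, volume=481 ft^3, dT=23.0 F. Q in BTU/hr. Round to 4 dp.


Q = 0.018 * 1.27 * 481 * 23.0 = 252.9002 BTU/hr

252.9002 BTU/hr


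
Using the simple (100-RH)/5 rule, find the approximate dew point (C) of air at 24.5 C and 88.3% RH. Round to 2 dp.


Td = 24.5 - (100-88.3)/5 = 22.16 C

22.16 C


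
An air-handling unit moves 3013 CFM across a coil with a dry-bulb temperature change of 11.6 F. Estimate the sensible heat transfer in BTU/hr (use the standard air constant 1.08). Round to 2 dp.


Q = 1.08 * 3013 * 11.6 = 37746.86 BTU/hr

37746.86 BTU/hr


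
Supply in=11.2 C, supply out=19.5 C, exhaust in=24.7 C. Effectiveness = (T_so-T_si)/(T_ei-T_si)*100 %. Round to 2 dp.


eff = (19.5-11.2)/(24.7-11.2)*100 = 61.48 %

61.48 %


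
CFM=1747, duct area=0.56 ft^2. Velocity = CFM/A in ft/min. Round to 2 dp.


V = 1747 / 0.56 = 3119.64 ft/min

3119.64 ft/min


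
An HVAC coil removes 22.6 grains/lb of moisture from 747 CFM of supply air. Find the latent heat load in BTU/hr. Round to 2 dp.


Q = 0.68 * 747 * 22.6 = 11479.90 BTU/hr

11479.90 BTU/hr


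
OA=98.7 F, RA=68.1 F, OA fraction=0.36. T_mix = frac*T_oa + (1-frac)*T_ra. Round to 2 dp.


T_mix = 0.36*98.7 + 0.64*68.1 = 79.12 F

79.12 F


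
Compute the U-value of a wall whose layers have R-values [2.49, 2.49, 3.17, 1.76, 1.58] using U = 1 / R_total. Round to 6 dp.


R_total = 2.49 + 2.49 + 3.17 + 1.76 + 1.58 = 11.49
U = 1/11.49 = 0.087032

0.087032


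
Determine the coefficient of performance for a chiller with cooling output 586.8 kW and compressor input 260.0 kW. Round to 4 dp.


COP = 586.8 / 260.0 = 2.2569

2.2569


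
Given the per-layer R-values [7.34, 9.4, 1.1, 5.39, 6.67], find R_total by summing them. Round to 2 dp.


R_total = 7.34 + 9.4 + 1.1 + 5.39 + 6.67 = 29.90

29.90


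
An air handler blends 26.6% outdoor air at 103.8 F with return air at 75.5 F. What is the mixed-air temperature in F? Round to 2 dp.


T_mix = 75.5 + (26.6/100)*(103.8-75.5) = 83.03 F

83.03 F


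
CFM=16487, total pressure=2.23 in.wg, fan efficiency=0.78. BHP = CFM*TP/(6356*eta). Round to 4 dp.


BHP = 16487 * 2.23 / (6356 * 0.78) = 7.4160 hp

7.4160 hp


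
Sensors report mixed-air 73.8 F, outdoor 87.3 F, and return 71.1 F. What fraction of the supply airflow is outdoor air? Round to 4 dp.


frac = (73.8 - 71.1) / (87.3 - 71.1) = 0.1667

0.1667


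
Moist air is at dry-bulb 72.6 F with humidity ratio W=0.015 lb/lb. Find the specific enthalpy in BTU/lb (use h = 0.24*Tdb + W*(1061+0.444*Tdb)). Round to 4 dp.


h = 0.24*72.6 + 0.015*(1061+0.444*72.6) = 33.8225 BTU/lb

33.8225 BTU/lb


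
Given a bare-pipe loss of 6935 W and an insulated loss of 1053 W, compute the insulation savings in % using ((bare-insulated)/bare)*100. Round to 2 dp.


Savings = ((6935-1053)/6935)*100 = 84.82 %

84.82 %


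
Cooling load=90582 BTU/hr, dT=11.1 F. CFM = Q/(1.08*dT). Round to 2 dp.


CFM = 90582 / (1.08 * 11.1) = 7556.06

7556.06 CFM


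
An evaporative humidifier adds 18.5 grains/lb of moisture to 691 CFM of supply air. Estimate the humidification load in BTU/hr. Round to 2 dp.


Q = 0.68 * 691 * 18.5 = 8692.78 BTU/hr

8692.78 BTU/hr


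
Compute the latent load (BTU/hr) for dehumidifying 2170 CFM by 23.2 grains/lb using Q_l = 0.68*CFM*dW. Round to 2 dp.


Q = 0.68 * 2170 * 23.2 = 34233.92 BTU/hr

34233.92 BTU/hr


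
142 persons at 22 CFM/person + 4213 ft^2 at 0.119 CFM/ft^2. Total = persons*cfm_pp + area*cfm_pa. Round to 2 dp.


Total = 142*22 + 4213*0.119 = 3625.35 CFM

3625.35 CFM


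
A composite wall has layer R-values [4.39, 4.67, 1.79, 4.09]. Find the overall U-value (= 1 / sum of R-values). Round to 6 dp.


R_total = 4.39 + 4.67 + 1.79 + 4.09 = 14.94
U = 1/14.94 = 0.066934

0.066934


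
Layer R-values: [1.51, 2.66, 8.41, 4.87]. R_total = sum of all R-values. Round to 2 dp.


R_total = 1.51 + 2.66 + 8.41 + 4.87 = 17.45

17.45


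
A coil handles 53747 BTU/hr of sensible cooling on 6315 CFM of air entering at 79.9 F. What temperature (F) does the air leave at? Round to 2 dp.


dT = 53747/(1.08*6315) = 7.8806
T_leave = 79.9 - 7.8806 = 72.02 F

72.02 F


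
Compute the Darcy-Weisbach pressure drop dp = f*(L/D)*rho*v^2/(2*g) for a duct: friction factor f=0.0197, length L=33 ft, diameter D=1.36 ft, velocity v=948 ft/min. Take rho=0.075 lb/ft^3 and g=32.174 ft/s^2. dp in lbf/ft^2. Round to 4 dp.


v_fps = 948/60 = 15.8 ft/s
dp = 0.0197*(33/1.36)*0.075*15.8^2/(2*32.174) = 0.1391 lbf/ft^2

0.1391 lbf/ft^2


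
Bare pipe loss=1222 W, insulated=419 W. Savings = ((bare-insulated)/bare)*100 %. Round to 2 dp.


Savings = ((1222-419)/1222)*100 = 65.71 %

65.71 %


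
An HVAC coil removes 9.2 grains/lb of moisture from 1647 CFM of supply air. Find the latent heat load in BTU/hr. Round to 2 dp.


Q = 0.68 * 1647 * 9.2 = 10303.63 BTU/hr

10303.63 BTU/hr


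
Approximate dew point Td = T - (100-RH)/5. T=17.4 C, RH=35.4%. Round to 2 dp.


Td = 17.4 - (100-35.4)/5 = 4.48 C

4.48 C


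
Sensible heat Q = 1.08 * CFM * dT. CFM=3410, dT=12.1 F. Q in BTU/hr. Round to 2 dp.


Q = 1.08 * 3410 * 12.1 = 44561.88 BTU/hr

44561.88 BTU/hr


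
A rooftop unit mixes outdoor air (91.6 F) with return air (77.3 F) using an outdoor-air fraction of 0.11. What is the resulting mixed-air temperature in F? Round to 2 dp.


T_mix = 0.11*91.6 + 0.89*77.3 = 78.87 F

78.87 F


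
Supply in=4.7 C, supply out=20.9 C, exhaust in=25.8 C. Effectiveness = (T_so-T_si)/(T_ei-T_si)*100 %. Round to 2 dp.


eff = (20.9-4.7)/(25.8-4.7)*100 = 76.78 %

76.78 %


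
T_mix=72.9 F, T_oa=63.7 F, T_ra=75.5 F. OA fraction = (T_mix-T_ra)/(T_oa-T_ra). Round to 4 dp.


frac = (72.9 - 75.5) / (63.7 - 75.5) = 0.2203

0.2203


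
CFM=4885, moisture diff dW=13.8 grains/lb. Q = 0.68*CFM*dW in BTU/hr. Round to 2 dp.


Q = 0.68 * 4885 * 13.8 = 45840.84 BTU/hr

45840.84 BTU/hr


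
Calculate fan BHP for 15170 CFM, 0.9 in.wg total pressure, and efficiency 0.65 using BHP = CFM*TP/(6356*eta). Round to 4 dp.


BHP = 15170 * 0.9 / (6356 * 0.65) = 3.3047 hp

3.3047 hp


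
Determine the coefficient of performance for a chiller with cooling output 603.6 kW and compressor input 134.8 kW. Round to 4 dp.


COP = 603.6 / 134.8 = 4.4777

4.4777


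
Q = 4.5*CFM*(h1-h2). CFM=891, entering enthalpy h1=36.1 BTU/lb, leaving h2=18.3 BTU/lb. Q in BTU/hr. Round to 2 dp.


Q = 4.5 * 891 * (36.1 - 18.3) = 71369.10 BTU/hr

71369.10 BTU/hr


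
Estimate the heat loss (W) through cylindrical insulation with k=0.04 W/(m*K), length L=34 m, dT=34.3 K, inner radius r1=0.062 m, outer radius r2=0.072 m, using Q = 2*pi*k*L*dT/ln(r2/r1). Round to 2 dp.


Q = 2*pi*0.04*34*34.3/ln(0.072/0.062) = 1960.11 W

1960.11 W


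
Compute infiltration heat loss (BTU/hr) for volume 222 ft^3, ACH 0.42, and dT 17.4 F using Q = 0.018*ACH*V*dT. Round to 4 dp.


Q = 0.018 * 0.42 * 222 * 17.4 = 29.2028 BTU/hr

29.2028 BTU/hr


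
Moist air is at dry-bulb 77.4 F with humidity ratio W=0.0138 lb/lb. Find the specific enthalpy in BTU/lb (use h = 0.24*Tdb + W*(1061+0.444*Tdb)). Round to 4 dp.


h = 0.24*77.4 + 0.0138*(1061+0.444*77.4) = 33.6920 BTU/lb

33.6920 BTU/lb


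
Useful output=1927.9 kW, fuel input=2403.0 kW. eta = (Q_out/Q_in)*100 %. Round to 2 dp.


eta = (1927.9/2403.0)*100 = 80.23 %

80.23 %


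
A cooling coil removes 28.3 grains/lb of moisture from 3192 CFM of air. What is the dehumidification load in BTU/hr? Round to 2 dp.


Q = 0.68 * 3192 * 28.3 = 61426.85 BTU/hr

61426.85 BTU/hr


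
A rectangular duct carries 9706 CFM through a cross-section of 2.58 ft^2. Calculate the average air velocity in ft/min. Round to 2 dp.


V = 9706 / 2.58 = 3762.02 ft/min

3762.02 ft/min


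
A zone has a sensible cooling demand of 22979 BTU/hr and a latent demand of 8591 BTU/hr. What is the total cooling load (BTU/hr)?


Qt = 22979 + 8591 = 31570 BTU/hr

31570 BTU/hr


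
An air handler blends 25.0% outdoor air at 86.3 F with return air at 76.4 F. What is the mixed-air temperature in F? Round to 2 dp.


T_mix = 76.4 + (25.0/100)*(86.3-76.4) = 78.88 F

78.88 F


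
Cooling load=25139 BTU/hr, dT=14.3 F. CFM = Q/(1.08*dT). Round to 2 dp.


CFM = 25139 / (1.08 * 14.3) = 1627.75

1627.75 CFM


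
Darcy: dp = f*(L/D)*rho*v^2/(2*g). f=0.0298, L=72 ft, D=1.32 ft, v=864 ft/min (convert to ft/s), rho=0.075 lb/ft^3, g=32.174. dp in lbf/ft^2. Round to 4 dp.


v_fps = 864/60 = 14.4 ft/s
dp = 0.0298*(72/1.32)*0.075*14.4^2/(2*32.174) = 0.3928 lbf/ft^2

0.3928 lbf/ft^2


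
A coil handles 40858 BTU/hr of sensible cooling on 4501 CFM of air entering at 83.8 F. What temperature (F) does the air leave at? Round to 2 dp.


dT = 40858/(1.08*4501) = 8.4051
T_leave = 83.8 - 8.4051 = 75.39 F

75.39 F


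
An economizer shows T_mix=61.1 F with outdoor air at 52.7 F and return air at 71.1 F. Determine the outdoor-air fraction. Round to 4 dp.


frac = (61.1 - 71.1) / (52.7 - 71.1) = 0.5435

0.5435


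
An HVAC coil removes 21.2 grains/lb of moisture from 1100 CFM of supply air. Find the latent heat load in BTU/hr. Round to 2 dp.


Q = 0.68 * 1100 * 21.2 = 15857.60 BTU/hr

15857.60 BTU/hr


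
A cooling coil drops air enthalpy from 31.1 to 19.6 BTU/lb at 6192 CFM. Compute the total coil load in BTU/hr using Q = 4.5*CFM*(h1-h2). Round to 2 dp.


Q = 4.5 * 6192 * (31.1 - 19.6) = 320436.00 BTU/hr

320436.00 BTU/hr


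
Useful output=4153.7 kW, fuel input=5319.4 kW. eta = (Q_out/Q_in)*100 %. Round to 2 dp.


eta = (4153.7/5319.4)*100 = 78.09 %

78.09 %


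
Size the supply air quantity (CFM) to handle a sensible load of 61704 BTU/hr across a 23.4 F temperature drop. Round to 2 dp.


CFM = 61704 / (1.08 * 23.4) = 2441.60

2441.60 CFM


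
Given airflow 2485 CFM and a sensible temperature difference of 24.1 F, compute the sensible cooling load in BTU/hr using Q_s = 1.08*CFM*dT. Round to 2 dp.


Q = 1.08 * 2485 * 24.1 = 64679.58 BTU/hr

64679.58 BTU/hr


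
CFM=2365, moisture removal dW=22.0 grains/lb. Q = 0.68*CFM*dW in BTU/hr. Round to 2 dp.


Q = 0.68 * 2365 * 22.0 = 35380.40 BTU/hr

35380.40 BTU/hr


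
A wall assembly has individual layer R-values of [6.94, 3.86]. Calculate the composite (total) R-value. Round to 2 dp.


R_total = 6.94 + 3.86 = 10.80

10.80


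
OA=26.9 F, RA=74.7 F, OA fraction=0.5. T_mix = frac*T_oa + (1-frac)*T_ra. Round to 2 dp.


T_mix = 0.5*26.9 + 0.5*74.7 = 50.80 F

50.80 F


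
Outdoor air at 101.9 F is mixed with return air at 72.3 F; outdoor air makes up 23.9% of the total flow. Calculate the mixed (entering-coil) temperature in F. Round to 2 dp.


T_mix = 72.3 + (23.9/100)*(101.9-72.3) = 79.37 F

79.37 F


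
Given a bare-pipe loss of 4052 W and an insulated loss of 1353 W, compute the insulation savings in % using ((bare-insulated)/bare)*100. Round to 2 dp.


Savings = ((4052-1353)/4052)*100 = 66.61 %

66.61 %


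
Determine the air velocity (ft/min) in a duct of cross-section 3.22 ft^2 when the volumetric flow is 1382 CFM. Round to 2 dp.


V = 1382 / 3.22 = 429.19 ft/min

429.19 ft/min


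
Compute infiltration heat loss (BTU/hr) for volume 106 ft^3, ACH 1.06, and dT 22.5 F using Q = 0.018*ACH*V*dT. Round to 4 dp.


Q = 0.018 * 1.06 * 106 * 22.5 = 45.5058 BTU/hr

45.5058 BTU/hr


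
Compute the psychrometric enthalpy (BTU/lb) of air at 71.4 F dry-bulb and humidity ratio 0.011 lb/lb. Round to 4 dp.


h = 0.24*71.4 + 0.011*(1061+0.444*71.4) = 29.1557 BTU/lb

29.1557 BTU/lb


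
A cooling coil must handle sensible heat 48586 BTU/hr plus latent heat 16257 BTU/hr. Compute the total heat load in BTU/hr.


Qt = 48586 + 16257 = 64843 BTU/hr

64843 BTU/hr


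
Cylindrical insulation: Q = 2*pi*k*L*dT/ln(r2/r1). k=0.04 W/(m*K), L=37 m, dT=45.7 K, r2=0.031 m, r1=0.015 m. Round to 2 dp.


Q = 2*pi*0.04*37*45.7/ln(0.031/0.015) = 585.41 W

585.41 W


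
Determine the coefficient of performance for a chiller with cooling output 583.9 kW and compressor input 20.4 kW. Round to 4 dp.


COP = 583.9 / 20.4 = 28.6225

28.6225


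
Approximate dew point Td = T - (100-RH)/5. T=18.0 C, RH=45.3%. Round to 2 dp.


Td = 18.0 - (100-45.3)/5 = 7.06 C

7.06 C


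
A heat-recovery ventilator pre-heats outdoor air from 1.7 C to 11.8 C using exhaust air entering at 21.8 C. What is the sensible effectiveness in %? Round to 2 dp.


eff = (11.8-1.7)/(21.8-1.7)*100 = 50.25 %

50.25 %


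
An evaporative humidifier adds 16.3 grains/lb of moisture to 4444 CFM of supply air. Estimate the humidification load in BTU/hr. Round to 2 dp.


Q = 0.68 * 4444 * 16.3 = 49257.30 BTU/hr

49257.30 BTU/hr


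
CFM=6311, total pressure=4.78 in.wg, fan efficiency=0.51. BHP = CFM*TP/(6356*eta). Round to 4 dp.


BHP = 6311 * 4.78 / (6356 * 0.51) = 9.3062 hp

9.3062 hp


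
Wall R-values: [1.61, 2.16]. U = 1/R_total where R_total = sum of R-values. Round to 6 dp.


R_total = 1.61 + 2.16 = 3.77
U = 1/3.77 = 0.265252

0.265252


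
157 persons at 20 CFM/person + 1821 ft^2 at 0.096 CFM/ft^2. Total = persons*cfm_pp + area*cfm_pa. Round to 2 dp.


Total = 157*20 + 1821*0.096 = 3314.82 CFM

3314.82 CFM


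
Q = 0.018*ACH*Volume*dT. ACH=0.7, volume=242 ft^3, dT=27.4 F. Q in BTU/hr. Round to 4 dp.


Q = 0.018 * 0.7 * 242 * 27.4 = 83.5481 BTU/hr

83.5481 BTU/hr


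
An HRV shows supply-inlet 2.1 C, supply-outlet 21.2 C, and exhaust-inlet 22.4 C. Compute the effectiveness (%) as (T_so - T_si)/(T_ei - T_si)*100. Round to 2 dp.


eff = (21.2-2.1)/(22.4-2.1)*100 = 94.09 %

94.09 %


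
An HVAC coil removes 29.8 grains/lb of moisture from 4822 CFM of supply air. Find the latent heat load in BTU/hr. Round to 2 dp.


Q = 0.68 * 4822 * 29.8 = 97713.01 BTU/hr

97713.01 BTU/hr


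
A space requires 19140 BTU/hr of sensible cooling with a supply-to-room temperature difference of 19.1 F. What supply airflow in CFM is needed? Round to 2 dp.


CFM = 19140 / (1.08 * 19.1) = 927.87

927.87 CFM


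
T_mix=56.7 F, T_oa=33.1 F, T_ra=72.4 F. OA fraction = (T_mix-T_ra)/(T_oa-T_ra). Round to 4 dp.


frac = (56.7 - 72.4) / (33.1 - 72.4) = 0.3995

0.3995


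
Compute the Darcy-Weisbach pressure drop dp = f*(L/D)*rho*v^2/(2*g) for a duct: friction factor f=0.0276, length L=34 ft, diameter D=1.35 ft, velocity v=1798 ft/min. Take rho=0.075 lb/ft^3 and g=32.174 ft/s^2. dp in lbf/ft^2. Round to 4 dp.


v_fps = 1798/60 = 29.9667 ft/s
dp = 0.0276*(34/1.35)*0.075*29.9667^2/(2*32.174) = 0.7275 lbf/ft^2

0.7275 lbf/ft^2


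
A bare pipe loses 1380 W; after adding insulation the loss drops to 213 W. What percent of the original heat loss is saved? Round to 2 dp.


Savings = ((1380-213)/1380)*100 = 84.57 %

84.57 %


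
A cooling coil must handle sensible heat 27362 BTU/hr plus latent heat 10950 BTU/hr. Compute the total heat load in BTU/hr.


Qt = 27362 + 10950 = 38312 BTU/hr

38312 BTU/hr


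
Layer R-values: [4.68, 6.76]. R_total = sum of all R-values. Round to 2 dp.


R_total = 4.68 + 6.76 = 11.44

11.44


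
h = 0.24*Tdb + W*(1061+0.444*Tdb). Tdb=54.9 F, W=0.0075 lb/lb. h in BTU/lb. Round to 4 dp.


h = 0.24*54.9 + 0.0075*(1061+0.444*54.9) = 21.3163 BTU/lb

21.3163 BTU/lb


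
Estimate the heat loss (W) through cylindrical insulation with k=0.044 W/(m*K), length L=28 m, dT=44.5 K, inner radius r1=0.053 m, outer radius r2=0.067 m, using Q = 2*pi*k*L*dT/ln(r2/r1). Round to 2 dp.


Q = 2*pi*0.044*28*44.5/ln(0.067/0.053) = 1469.57 W

1469.57 W


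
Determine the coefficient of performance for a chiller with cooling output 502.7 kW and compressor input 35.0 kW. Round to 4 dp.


COP = 502.7 / 35.0 = 14.3629

14.3629
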